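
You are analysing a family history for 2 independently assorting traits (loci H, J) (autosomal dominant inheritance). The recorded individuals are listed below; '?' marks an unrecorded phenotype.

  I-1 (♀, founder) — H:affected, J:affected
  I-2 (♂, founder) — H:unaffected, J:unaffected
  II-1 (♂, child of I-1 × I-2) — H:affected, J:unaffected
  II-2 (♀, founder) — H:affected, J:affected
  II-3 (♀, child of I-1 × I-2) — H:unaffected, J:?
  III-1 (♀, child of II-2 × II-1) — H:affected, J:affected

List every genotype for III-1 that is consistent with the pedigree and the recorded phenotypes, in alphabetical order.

III-1 ∈ {HH Jj, Hh Jj}

H/I-1 aff ·: Hh
H/I-2 un ·: hh
H/II-1 aff I-1×I-2: Hh
H/II-2 aff ·: Hh|HH
H/II-3 un I-1×I-2: hh
H/III-1 aff II-2×II-1: Hh|HH
⇒ H over [I-1,I-2,II-1,II-2,II-3,III-1]: 4 consistent
J/I-1 aff ·: Jj
J/I-2 un ·: jj
J/II-1 un I-1×I-2: jj
J/II-2 aff ·: Jj|JJ
J/II-3 ? I-1×I-2: jj|Jj
J/III-1 aff II-2×II-1: Jj
⇒ J over [I-1,I-2,II-1,II-2,II-3,III-1]: 4 consistent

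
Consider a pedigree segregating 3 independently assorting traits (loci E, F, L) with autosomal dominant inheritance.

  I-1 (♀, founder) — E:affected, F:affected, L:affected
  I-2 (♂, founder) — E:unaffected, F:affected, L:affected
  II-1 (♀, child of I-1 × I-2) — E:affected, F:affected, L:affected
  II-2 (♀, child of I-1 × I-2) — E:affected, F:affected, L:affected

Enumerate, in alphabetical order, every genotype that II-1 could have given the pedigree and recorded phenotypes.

E/I-1 aff ·: Ee|EE
E/I-2 un ·: ee
E/II-1 aff I-1×I-2: Ee
E/II-2 aff I-1×I-2: Ee
⇒ E over [I-1,I-2,II-1,II-2]: 2 consistent
F/I-1 aff ·: Ff|FF
F/I-2 aff ·: Ff|FF
F/II-1 aff I-1×I-2: Ff|FF
F/II-2 aff I-1×I-2: Ff|FF
⇒ F over [I-1,I-2,II-1,II-2]: 13 consistent
L/I-1 aff ·: Ll|LL
L/I-2 aff ·: Ll|LL
L/II-1 aff I-1×I-2: Ll|LL
L/II-2 aff I-1×I-2: Ll|LL
⇒ L over [I-1,I-2,II-1,II-2]: 13 consistent

II-1 ∈ {Ee FF LL, Ee FF Ll, Ee Ff LL, Ee Ff Ll}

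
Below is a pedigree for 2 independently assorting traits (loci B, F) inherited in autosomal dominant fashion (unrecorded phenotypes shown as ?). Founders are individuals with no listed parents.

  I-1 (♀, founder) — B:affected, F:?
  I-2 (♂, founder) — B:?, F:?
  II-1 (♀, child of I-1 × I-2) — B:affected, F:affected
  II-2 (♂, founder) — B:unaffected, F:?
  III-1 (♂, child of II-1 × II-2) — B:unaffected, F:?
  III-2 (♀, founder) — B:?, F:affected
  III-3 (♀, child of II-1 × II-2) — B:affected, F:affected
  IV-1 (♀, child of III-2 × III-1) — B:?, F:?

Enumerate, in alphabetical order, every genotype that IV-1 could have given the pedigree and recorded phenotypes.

B/I-1 aff ·: Bb|BB
B/I-2 ? ·: bb|Bb|BB
B/II-1 aff I-1×I-2: Bb
B/II-2 un ·: bb
B/III-1 un II-1×II-2: bb
B/III-2 ? ·: bb|Bb|BB
B/III-3 aff II-1×II-2: Bb
B/IV-1 ? III-2×III-1: bb|Bb
⇒ B over [I-1,I-2,II-1,II-2,III-1,III-2,III-3,IV-1]: 20 consistent
F/I-1 ? ·: ff|Ff|FF
F/I-2 ? ·: ff|Ff|FF
F/II-1 aff I-1×I-2: Ff|FF
F/II-2 ? ·: ff|Ff|FF
F/III-1 ? II-1×II-2: ff|Ff|FF
F/III-2 aff ·: Ff|FF
F/III-3 aff II-1×II-2: Ff|FF
F/IV-1 ? III-2×III-1: ff|Ff|FF
⇒ F over [I-1,I-2,II-1,II-2,III-1,III-2,III-3,IV-1]: 418 consistent

IV-1 ∈ {Bb FF, Bb Ff, Bb ff, bb FF, bb Ff, bb ff}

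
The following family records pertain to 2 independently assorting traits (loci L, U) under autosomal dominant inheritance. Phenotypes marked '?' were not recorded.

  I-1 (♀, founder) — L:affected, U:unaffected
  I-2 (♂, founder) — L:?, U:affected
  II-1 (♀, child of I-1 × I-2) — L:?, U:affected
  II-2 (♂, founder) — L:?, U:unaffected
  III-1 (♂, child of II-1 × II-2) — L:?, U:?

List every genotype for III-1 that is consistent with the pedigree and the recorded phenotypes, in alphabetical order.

III-1 ∈ {LL Uu, LL uu, Ll Uu, Ll uu, ll Uu, ll uu}

L/I-1 aff ·: Ll|LL
L/I-2 ? ·: ll|Ll|LL
L/II-1 ? I-1×I-2: ll|Ll|LL
L/II-2 ? ·: ll|Ll|LL
L/III-1 ? II-1×II-2: ll|Ll|LL
⇒ L over [I-1,I-2,II-1,II-2,III-1]: 59 consistent
U/I-1 un ·: uu
U/I-2 aff ·: Uu|UU
U/II-1 aff I-1×I-2: Uu
U/II-2 un ·: uu
U/III-1 ? II-1×II-2: uu|Uu
⇒ U over [I-1,I-2,II-1,II-2,III-1]: 4 consistent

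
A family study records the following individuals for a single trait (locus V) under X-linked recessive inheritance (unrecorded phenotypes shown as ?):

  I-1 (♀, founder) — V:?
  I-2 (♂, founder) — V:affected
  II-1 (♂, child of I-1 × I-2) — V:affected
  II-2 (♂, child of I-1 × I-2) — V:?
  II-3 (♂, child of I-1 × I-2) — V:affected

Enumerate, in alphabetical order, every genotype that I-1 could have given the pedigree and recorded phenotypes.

I-1 ∈ {X^VX^v, X^vX^v}

V/I-1 ? ·: X^VX^v|X^vX^v
V/I-2 aff ·: X^vY
V/II-1 aff I-1×I-2: X^vY
V/II-2 ? I-1×I-2: X^VY|X^vY
V/II-3 aff I-1×I-2: X^vY
⇒ V over [I-1,I-2,II-1,II-2,II-3]: 3 consistent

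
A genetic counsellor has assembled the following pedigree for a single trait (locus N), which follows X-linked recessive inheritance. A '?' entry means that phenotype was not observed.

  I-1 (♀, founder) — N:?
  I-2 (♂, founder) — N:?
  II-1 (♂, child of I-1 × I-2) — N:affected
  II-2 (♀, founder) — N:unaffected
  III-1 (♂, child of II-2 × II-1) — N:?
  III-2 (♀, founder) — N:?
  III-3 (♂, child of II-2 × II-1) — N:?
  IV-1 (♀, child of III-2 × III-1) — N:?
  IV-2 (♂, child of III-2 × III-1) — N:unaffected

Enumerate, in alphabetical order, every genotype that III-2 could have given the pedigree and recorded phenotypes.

N/I-1 ? ·: X^NX^n|X^nX^n
N/I-2 ? ·: X^NY|X^nY
N/II-1 aff I-1×I-2: X^nY
N/II-2 un ·: X^NX^N|X^NX^n
N/III-1 ? II-2×II-1: X^NY|X^nY
N/III-2 ? ·: X^NX^N|X^NX^n
N/III-3 ? II-2×II-1: X^NY|X^nY
N/IV-1 ? III-2×III-1: X^NX^N|X^NX^n|X^nX^n
N/IV-2 un III-2×III-1: X^NY
⇒ N over [I-1,I-2,II-1,II-2,III-1,III-2,III-3,IV-1,IV-2]: 60 consistent

III-2 ∈ {X^NX^N, X^NX^n}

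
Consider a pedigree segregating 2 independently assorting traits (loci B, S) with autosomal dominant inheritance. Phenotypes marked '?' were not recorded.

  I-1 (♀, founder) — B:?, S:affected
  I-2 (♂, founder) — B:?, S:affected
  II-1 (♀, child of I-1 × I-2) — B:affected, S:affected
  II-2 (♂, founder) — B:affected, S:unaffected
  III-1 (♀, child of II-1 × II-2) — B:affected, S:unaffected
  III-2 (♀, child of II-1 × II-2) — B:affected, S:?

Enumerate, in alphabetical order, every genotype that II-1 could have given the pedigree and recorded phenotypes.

B/I-1 ? ·: bb|Bb|BB
B/I-2 ? ·: bb|Bb|BB
B/II-1 aff I-1×I-2: Bb|BB
B/II-2 aff ·: Bb|BB
B/III-1 aff II-1×II-2: Bb|BB
B/III-2 aff II-1×II-2: Bb|BB
⇒ B over [I-1,I-2,II-1,II-2,III-1,III-2]: 76 consistent
S/I-1 aff ·: Ss|SS
S/I-2 aff ·: Ss|SS
S/II-1 aff I-1×I-2: Ss
S/II-2 un ·: ss
S/III-1 un II-1×II-2: ss
S/III-2 ? II-1×II-2: ss|Ss
⇒ S over [I-1,I-2,II-1,II-2,III-1,III-2]: 6 consistent

II-1 ∈ {BB Ss, Bb Ss}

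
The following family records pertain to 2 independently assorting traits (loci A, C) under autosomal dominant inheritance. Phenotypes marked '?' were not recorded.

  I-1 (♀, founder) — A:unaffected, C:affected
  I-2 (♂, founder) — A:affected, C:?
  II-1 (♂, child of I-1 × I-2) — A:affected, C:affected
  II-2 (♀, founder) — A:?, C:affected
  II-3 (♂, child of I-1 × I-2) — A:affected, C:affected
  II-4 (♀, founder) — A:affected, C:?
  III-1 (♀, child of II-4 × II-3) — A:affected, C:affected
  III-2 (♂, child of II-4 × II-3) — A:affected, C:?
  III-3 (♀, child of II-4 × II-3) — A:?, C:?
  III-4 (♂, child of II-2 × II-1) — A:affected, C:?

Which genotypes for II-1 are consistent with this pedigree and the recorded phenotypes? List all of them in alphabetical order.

II-1 ∈ {Aa CC, Aa Cc}

A/I-1 un ·: aa
A/I-2 aff ·: Aa|AA
A/II-1 aff I-1×I-2: Aa
A/II-2 ? ·: aa|Aa|AA
A/II-3 aff I-1×I-2: Aa
A/II-4 aff ·: Aa|AA
A/III-1 aff II-4×II-3: Aa|AA
A/III-2 aff II-4×II-3: Aa|AA
A/III-3 ? II-4×II-3: aa|Aa|AA
A/III-4 aff II-2×II-1: Aa|AA
⇒ A over [I-1,I-2,II-1,II-2,II-3,II-4,III-1,III-2,III-3,III-4]: 200 consistent
C/I-1 aff ·: Cc|CC
C/I-2 ? ·: cc|Cc|CC
C/II-1 aff I-1×I-2: Cc|CC
C/II-2 aff ·: Cc|CC
C/II-3 aff I-1×I-2: Cc|CC
C/II-4 ? ·: cc|Cc|CC
C/III-1 aff II-4×II-3: Cc|CC
C/III-2 ? II-4×II-3: cc|Cc|CC
C/III-3 ? II-4×II-3: cc|Cc|CC
C/III-4 ? II-2×II-1: cc|Cc|CC
⇒ C over [I-1,I-2,II-1,II-2,II-3,II-4,III-1,III-2,III-3,III-4]: 1290 consistent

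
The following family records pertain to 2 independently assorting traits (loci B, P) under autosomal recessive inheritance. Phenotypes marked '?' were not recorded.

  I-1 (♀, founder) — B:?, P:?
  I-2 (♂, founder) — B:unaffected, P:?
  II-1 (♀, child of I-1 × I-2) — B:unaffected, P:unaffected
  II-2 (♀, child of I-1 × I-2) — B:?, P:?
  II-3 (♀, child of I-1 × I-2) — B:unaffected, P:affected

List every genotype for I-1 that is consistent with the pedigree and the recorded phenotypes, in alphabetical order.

I-1 ∈ {BB Pp, BB pp, Bb Pp, Bb pp, bb Pp, bb pp}

B/I-1 ? ·: BB|Bb|bb
B/I-2 un ·: BB|Bb
B/II-1 un I-1×I-2: BB|Bb
B/II-2 ? I-1×I-2: BB|Bb|bb
B/II-3 un I-1×I-2: BB|Bb
⇒ B over [I-1,I-2,II-1,II-2,II-3]: 32 consistent
P/I-1 ? ·: Pp|pp
P/I-2 ? ·: Pp|pp
P/II-1 un I-1×I-2: PP|Pp
P/II-2 ? I-1×I-2: PP|Pp|pp
P/II-3 aff I-1×I-2: pp
⇒ P over [I-1,I-2,II-1,II-2,II-3]: 10 consistent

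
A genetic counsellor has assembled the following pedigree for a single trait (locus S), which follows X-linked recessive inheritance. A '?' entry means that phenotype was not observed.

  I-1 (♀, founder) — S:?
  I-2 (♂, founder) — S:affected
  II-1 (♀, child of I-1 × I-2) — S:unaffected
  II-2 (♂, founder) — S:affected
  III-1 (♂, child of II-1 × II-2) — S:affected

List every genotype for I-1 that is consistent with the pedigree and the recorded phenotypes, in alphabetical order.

I-1 ∈ {X^SX^S, X^SX^s}

S/I-1 ? ·: X^SX^S|X^SX^s
S/I-2 aff ·: X^sY
S/II-1 un I-1×I-2: X^SX^s
S/II-2 aff ·: X^sY
S/III-1 aff II-1×II-2: X^sY
⇒ S over [I-1,I-2,II-1,II-2,III-1]: 2 consistent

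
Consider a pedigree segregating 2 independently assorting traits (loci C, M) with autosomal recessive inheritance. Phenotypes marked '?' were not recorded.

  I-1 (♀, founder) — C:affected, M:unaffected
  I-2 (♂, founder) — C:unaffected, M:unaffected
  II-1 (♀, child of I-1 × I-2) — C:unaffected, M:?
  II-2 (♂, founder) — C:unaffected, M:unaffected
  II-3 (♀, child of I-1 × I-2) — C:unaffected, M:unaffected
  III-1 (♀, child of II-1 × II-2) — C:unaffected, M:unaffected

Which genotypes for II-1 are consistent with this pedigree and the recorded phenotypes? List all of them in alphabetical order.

C/I-1 aff ·: cc
C/I-2 un ·: CC|Cc
C/II-1 un I-1×I-2: Cc
C/II-2 un ·: CC|Cc
C/II-3 un I-1×I-2: Cc
C/III-1 un II-1×II-2: CC|Cc
⇒ C over [I-1,I-2,II-1,II-2,II-3,III-1]: 8 consistent
M/I-1 un ·: MM|Mm
M/I-2 un ·: MM|Mm
M/II-1 ? I-1×I-2: MM|Mm|mm
M/II-2 un ·: MM|Mm
M/II-3 un I-1×I-2: MM|Mm
M/III-1 un II-1×II-2: MM|Mm
⇒ M over [I-1,I-2,II-1,II-2,II-3,III-1]: 49 consistent

II-1 ∈ {Cc MM, Cc Mm, Cc mm}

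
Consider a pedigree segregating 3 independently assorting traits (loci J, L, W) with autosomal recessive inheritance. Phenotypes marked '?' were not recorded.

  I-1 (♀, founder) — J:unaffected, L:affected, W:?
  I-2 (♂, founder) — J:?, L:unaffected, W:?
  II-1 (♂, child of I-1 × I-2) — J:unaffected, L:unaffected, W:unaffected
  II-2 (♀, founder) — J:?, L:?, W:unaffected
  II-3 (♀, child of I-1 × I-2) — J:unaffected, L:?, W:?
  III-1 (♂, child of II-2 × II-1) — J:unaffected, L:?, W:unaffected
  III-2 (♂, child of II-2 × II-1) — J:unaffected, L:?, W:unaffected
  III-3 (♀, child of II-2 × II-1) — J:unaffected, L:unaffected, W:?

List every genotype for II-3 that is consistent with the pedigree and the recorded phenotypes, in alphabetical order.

J/I-1 un ·: JJ|Jj
J/I-2 ? ·: JJ|Jj|jj
J/II-1 un I-1×I-2: JJ|Jj
J/II-2 ? ·: JJ|Jj|jj
J/II-3 un I-1×I-2: JJ|Jj
J/III-1 un II-2×II-1: JJ|Jj
J/III-2 un II-2×II-1: JJ|Jj
J/III-3 un II-2×II-1: JJ|Jj
⇒ J over [I-1,I-2,II-1,II-2,II-3,III-1,III-2,III-3]: 206 consistent
L/I-1 aff ·: ll
L/I-2 un ·: LL|Ll
L/II-1 un I-1×I-2: Ll
L/II-2 ? ·: LL|Ll|ll
L/II-3 ? I-1×I-2: Ll|ll
L/III-1 ? II-2×II-1: LL|Ll|ll
L/III-2 ? II-2×II-1: LL|Ll|ll
L/III-3 un II-2×II-1: LL|Ll
⇒ L over [I-1,I-2,II-1,II-2,II-3,III-1,III-2,III-3]: 90 consistent
W/I-1 ? ·: WW|Ww|ww
W/I-2 ? ·: WW|Ww|ww
W/II-1 un I-1×I-2: WW|Ww
W/II-2 un ·: WW|Ww
W/II-3 ? I-1×I-2: WW|Ww|ww
W/III-1 un II-2×II-1: WW|Ww
W/III-2 un II-2×II-1: WW|Ww
W/III-3 ? II-2×II-1: WW|Ww|ww
⇒ W over [I-1,I-2,II-1,II-2,II-3,III-1,III-2,III-3]: 332 consistent

II-3 ∈ {JJ Ll WW, JJ Ll Ww, JJ Ll ww, JJ ll WW, JJ ll Ww, JJ ll ww, Jj Ll WW, Jj Ll Ww, Jj Ll ww, Jj ll WW, Jj ll Ww, Jj ll ww}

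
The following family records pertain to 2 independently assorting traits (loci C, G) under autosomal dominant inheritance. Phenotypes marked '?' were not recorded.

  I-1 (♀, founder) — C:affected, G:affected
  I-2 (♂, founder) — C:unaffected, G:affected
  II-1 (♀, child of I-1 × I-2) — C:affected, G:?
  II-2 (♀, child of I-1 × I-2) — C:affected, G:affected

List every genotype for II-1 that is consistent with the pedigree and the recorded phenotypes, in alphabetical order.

II-1 ∈ {Cc GG, Cc Gg, Cc gg}

C/I-1 aff ·: Cc|CC
C/I-2 un ·: cc
C/II-1 aff I-1×I-2: Cc
C/II-2 aff I-1×I-2: Cc
⇒ C over [I-1,I-2,II-1,II-2]: 2 consistent
G/I-1 aff ·: Gg|GG
G/I-2 aff ·: Gg|GG
G/II-1 ? I-1×I-2: gg|Gg|GG
G/II-2 aff I-1×I-2: Gg|GG
⇒ G over [I-1,I-2,II-1,II-2]: 15 consistent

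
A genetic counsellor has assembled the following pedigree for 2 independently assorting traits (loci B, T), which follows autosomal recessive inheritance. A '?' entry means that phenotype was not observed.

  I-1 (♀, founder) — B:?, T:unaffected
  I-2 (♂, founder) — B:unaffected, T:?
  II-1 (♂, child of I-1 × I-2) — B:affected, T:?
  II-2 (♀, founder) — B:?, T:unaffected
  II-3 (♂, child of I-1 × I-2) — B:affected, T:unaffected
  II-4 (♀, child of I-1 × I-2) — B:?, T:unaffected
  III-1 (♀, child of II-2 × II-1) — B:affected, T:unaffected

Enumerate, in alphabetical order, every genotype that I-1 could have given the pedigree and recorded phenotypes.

I-1 ∈ {Bb TT, Bb Tt, bb TT, bb Tt}

B/I-1 ? ·: Bb|bb
B/I-2 un ·: Bb
B/II-1 aff I-1×I-2: bb
B/II-2 ? ·: Bb|bb
B/II-3 aff I-1×I-2: bb
B/II-4 ? I-1×I-2: BB|Bb|bb
B/III-1 aff II-2×II-1: bb
⇒ B over [I-1,I-2,II-1,II-2,II-3,II-4,III-1]: 10 consistent
T/I-1 un ·: TT|Tt
T/I-2 ? ·: TT|Tt|tt
T/II-1 ? I-1×I-2: TT|Tt|tt
T/II-2 un ·: TT|Tt
T/II-3 un I-1×I-2: TT|Tt
T/II-4 un I-1×I-2: TT|Tt
T/III-1 un II-2×II-1: TT|Tt
⇒ T over [I-1,I-2,II-1,II-2,II-3,II-4,III-1]: 105 consistent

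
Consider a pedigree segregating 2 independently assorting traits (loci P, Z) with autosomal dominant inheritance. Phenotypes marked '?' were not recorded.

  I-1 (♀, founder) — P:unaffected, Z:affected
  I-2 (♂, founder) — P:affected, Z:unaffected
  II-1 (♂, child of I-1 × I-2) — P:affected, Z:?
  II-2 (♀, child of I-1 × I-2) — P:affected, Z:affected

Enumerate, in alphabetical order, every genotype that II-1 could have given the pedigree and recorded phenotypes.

II-1 ∈ {Pp Zz, Pp zz}

P/I-1 un ·: pp
P/I-2 aff ·: Pp|PP
P/II-1 aff I-1×I-2: Pp
P/II-2 aff I-1×I-2: Pp
⇒ P over [I-1,I-2,II-1,II-2]: 2 consistent
Z/I-1 aff ·: Zz|ZZ
Z/I-2 un ·: zz
Z/II-1 ? I-1×I-2: zz|Zz
Z/II-2 aff I-1×I-2: Zz
⇒ Z over [I-1,I-2,II-1,II-2]: 3 consistent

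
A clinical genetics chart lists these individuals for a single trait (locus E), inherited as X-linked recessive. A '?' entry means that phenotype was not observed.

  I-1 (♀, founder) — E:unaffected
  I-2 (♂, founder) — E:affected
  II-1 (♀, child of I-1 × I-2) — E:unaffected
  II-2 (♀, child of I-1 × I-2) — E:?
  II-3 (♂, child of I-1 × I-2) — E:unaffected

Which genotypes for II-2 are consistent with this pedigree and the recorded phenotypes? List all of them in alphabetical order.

II-2 ∈ {X^EX^e, X^eX^e}

E/I-1 un ·: X^EX^E|X^EX^e
E/I-2 aff ·: X^eY
E/II-1 un I-1×I-2: X^EX^e
E/II-2 ? I-1×I-2: X^EX^e|X^eX^e
E/II-3 un I-1×I-2: X^EY
⇒ E over [I-1,I-2,II-1,II-2,II-3]: 3 consistent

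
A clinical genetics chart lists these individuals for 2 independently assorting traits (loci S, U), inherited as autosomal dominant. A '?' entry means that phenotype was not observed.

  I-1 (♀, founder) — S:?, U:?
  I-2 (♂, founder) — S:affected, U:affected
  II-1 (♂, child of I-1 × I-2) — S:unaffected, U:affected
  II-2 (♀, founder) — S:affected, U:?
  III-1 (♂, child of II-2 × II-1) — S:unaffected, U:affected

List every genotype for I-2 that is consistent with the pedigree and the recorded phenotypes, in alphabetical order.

I-2 ∈ {Ss UU, Ss Uu}

S/I-1 ? ·: ss|Ss
S/I-2 aff ·: Ss
S/II-1 un I-1×I-2: ss
S/II-2 aff ·: Ss
S/III-1 un II-2×II-1: ss
⇒ S over [I-1,I-2,II-1,II-2,III-1]: 2 consistent
U/I-1 ? ·: uu|Uu|UU
U/I-2 aff ·: Uu|UU
U/II-1 aff I-1×I-2: Uu|UU
U/II-2 ? ·: uu|Uu|UU
U/III-1 aff II-2×II-1: Uu|UU
⇒ U over [I-1,I-2,II-1,II-2,III-1]: 41 consistent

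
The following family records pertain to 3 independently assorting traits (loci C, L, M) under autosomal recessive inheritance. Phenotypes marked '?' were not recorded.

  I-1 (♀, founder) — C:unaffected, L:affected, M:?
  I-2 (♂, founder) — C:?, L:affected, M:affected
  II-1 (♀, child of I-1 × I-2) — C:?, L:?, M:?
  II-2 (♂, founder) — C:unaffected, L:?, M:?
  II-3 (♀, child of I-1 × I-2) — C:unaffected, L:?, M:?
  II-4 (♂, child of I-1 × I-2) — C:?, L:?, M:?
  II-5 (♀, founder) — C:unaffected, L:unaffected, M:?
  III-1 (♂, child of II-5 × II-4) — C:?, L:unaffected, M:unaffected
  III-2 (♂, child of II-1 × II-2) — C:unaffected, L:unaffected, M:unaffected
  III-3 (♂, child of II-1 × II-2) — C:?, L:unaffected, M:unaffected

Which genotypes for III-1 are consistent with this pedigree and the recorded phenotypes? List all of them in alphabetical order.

C/I-1 un ·: CC|Cc
C/I-2 ? ·: CC|Cc|cc
C/II-1 ? I-1×I-2: CC|Cc|cc
C/II-2 un ·: CC|Cc
C/II-3 un I-1×I-2: CC|Cc
C/II-4 ? I-1×I-2: CC|Cc|cc
C/II-5 un ·: CC|Cc
C/III-1 ? II-5×II-4: CC|Cc|cc
C/III-2 un II-1×II-2: CC|Cc
C/III-3 ? II-1×II-2: CC|Cc|cc
⇒ C over [I-1,I-2,II-1,II-2,II-3,II-4,II-5,III-1,III-2,III-3]: 1045 consistent
L/I-1 aff ·: ll
L/I-2 aff ·: ll
L/II-1 ? I-1×I-2: ll
L/II-2 ? ·: LL|Ll
L/II-3 ? I-1×I-2: ll
L/II-4 ? I-1×I-2: ll
L/II-5 un ·: LL|Ll
L/III-1 un II-5×II-4: Ll
L/III-2 un II-1×II-2: Ll
L/III-3 un II-1×II-2: Ll
⇒ L over [I-1,I-2,II-1,II-2,II-3,II-4,II-5,III-1,III-2,III-3]: 4 consistent
M/I-1 ? ·: MM|Mm|mm
M/I-2 aff ·: mm
M/II-1 ? I-1×I-2: Mm|mm
M/II-2 ? ·: MM|Mm|mm
M/II-3 ? I-1×I-2: Mm|mm
M/II-4 ? I-1×I-2: Mm|mm
M/II-5 ? ·: MM|Mm|mm
M/III-1 un II-5×II-4: MM|Mm
M/III-2 un II-1×II-2: MM|Mm
M/III-3 un II-1×II-2: MM|Mm
⇒ M over [I-1,I-2,II-1,II-2,II-3,II-4,II-5,III-1,III-2,III-3]: 203 consistent

III-1 ∈ {CC Ll MM, CC Ll Mm, Cc Ll MM, Cc Ll Mm, cc Ll MM, cc Ll Mm}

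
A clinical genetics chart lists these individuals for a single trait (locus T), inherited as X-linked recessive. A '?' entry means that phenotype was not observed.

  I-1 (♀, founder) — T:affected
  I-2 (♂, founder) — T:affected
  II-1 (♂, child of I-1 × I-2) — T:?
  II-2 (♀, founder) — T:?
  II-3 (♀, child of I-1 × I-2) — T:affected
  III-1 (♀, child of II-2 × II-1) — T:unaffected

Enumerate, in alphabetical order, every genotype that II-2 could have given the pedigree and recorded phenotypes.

T/I-1 aff ·: X^tX^t
T/I-2 aff ·: X^tY
T/II-1 ? I-1×I-2: X^tY
T/II-2 ? ·: X^TX^T|X^TX^t
T/II-3 aff I-1×I-2: X^tX^t
T/III-1 un II-2×II-1: X^TX^t
⇒ T over [I-1,I-2,II-1,II-2,II-3,III-1]: 2 consistent

II-2 ∈ {X^TX^T, X^TX^t}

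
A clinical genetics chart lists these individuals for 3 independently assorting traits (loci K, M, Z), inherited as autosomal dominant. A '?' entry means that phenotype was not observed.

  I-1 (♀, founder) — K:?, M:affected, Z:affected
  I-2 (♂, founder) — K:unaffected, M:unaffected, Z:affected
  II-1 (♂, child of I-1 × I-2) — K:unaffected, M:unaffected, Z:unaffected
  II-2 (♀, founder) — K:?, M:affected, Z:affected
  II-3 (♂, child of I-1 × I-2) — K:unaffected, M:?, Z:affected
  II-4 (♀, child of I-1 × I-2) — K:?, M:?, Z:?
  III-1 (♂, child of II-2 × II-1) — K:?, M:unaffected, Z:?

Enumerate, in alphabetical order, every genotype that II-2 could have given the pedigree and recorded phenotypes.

II-2 ∈ {KK Mm ZZ, KK Mm Zz, Kk Mm ZZ, Kk Mm Zz, kk Mm ZZ, kk Mm Zz}

K/I-1 ? ·: kk|Kk
K/I-2 un ·: kk
K/II-1 un I-1×I-2: kk
K/II-2 ? ·: kk|Kk|KK
K/II-3 un I-1×I-2: kk
K/II-4 ? I-1×I-2: kk|Kk
K/III-1 ? II-2×II-1: kk|Kk
⇒ K over [I-1,I-2,II-1,II-2,II-3,II-4,III-1]: 12 consistent
M/I-1 aff ·: Mm
M/I-2 un ·: mm
M/II-1 un I-1×I-2: mm
M/II-2 aff ·: Mm
M/II-3 ? I-1×I-2: mm|Mm
M/II-4 ? I-1×I-2: mm|Mm
M/III-1 un II-2×II-1: mm
⇒ M over [I-1,I-2,II-1,II-2,II-3,II-4,III-1]: 4 consistent
Z/I-1 aff ·: Zz
Z/I-2 aff ·: Zz
Z/II-1 un I-1×I-2: zz
Z/II-2 aff ·: Zz|ZZ
Z/II-3 aff I-1×I-2: Zz|ZZ
Z/II-4 ? I-1×I-2: zz|Zz|ZZ
Z/III-1 ? II-2×II-1: zz|Zz
⇒ Z over [I-1,I-2,II-1,II-2,II-3,II-4,III-1]: 18 consistent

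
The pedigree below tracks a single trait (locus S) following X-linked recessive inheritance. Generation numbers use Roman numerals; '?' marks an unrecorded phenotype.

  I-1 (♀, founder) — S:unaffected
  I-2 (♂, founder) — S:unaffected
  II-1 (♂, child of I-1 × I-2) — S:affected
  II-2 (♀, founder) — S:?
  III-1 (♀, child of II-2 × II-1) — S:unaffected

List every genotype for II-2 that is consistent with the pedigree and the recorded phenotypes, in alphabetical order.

S/I-1 un ·: X^SX^s
S/I-2 un ·: X^SY
S/II-1 aff I-1×I-2: X^sY
S/II-2 ? ·: X^SX^S|X^SX^s
S/III-1 un II-2×II-1: X^SX^s
⇒ S over [I-1,I-2,II-1,II-2,III-1]: 2 consistent

II-2 ∈ {X^SX^S, X^SX^s}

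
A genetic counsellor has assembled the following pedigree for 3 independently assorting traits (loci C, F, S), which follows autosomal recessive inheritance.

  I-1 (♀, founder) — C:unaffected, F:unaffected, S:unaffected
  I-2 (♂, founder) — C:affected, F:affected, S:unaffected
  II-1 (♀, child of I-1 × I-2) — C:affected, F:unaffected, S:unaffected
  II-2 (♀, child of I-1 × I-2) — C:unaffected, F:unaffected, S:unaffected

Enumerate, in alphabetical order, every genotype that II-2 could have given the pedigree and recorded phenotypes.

C/I-1 un ·: Cc
C/I-2 aff ·: cc
C/II-1 aff I-1×I-2: cc
C/II-2 un I-1×I-2: Cc
⇒ C over [I-1,I-2,II-1,II-2]: 1 consistent
F/I-1 un ·: FF|Ff
F/I-2 aff ·: ff
F/II-1 un I-1×I-2: Ff
F/II-2 un I-1×I-2: Ff
⇒ F over [I-1,I-2,II-1,II-2]: 2 consistent
S/I-1 un ·: SS|Ss
S/I-2 un ·: SS|Ss
S/II-1 un I-1×I-2: SS|Ss
S/II-2 un I-1×I-2: SS|Ss
⇒ S over [I-1,I-2,II-1,II-2]: 13 consistent

II-2 ∈ {Cc Ff SS, Cc Ff Ss}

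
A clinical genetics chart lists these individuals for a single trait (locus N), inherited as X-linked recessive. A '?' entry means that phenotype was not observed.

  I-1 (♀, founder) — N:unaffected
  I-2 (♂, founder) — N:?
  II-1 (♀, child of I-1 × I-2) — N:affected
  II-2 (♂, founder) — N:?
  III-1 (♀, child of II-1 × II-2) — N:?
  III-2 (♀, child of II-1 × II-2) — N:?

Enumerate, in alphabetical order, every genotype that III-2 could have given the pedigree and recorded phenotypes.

N/I-1 un ·: X^NX^n
N/I-2 ? ·: X^nY
N/II-1 aff I-1×I-2: X^nX^n
N/II-2 ? ·: X^NY|X^nY
N/III-1 ? II-1×II-2: X^NX^n|X^nX^n
N/III-2 ? II-1×II-2: X^NX^n|X^nX^n
⇒ N over [I-1,I-2,II-1,II-2,III-1,III-2]: 2 consistent

III-2 ∈ {X^NX^n, X^nX^n}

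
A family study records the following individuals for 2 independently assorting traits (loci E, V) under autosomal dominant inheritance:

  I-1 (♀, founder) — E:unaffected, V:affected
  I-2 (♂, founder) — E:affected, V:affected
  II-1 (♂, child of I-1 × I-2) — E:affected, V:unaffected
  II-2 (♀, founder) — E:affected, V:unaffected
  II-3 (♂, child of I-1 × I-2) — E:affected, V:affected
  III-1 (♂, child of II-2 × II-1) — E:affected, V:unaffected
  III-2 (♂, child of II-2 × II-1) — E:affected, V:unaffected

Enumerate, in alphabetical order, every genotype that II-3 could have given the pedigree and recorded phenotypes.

II-3 ∈ {Ee VV, Ee Vv}

E/I-1 un ·: ee
E/I-2 aff ·: Ee|EE
E/II-1 aff I-1×I-2: Ee
E/II-2 aff ·: Ee|EE
E/II-3 aff I-1×I-2: Ee
E/III-1 aff II-2×II-1: Ee|EE
E/III-2 aff II-2×II-1: Ee|EE
⇒ E over [I-1,I-2,II-1,II-2,II-3,III-1,III-2]: 16 consistent
V/I-1 aff ·: Vv
V/I-2 aff ·: Vv
V/II-1 un I-1×I-2: vv
V/II-2 un ·: vv
V/II-3 aff I-1×I-2: Vv|VV
V/III-1 un II-2×II-1: vv
V/III-2 un II-2×II-1: vv
⇒ V over [I-1,I-2,II-1,II-2,II-3,III-1,III-2]: 2 consistent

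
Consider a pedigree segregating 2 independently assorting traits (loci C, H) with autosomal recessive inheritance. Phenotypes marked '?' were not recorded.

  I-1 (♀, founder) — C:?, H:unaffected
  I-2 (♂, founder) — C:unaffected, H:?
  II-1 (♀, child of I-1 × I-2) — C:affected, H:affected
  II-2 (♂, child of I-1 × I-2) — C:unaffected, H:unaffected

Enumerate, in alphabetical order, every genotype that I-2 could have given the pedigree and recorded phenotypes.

I-2 ∈ {Cc Hh, Cc hh}

C/I-1 ? ·: Cc|cc
C/I-2 un ·: Cc
C/II-1 aff I-1×I-2: cc
C/II-2 un I-1×I-2: CC|Cc
⇒ C over [I-1,I-2,II-1,II-2]: 3 consistent
H/I-1 un ·: Hh
H/I-2 ? ·: Hh|hh
H/II-1 aff I-1×I-2: hh
H/II-2 un I-1×I-2: HH|Hh
⇒ H over [I-1,I-2,II-1,II-2]: 3 consistent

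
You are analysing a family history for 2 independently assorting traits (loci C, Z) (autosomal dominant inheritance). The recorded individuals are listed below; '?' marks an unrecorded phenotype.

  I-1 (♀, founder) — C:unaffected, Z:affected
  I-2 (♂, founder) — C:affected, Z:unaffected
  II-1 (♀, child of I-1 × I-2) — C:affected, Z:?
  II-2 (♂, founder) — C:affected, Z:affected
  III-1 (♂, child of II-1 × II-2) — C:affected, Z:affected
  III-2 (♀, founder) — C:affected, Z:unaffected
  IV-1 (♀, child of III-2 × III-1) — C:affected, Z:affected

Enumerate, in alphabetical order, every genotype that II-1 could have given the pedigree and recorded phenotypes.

C/I-1 un ·: cc
C/I-2 aff ·: Cc|CC
C/II-1 aff I-1×I-2: Cc
C/II-2 aff ·: Cc|CC
C/III-1 aff II-1×II-2: Cc|CC
C/III-2 aff ·: Cc|CC
C/IV-1 aff III-2×III-1: Cc|CC
⇒ C over [I-1,I-2,II-1,II-2,III-1,III-2,IV-1]: 28 consistent
Z/I-1 aff ·: Zz|ZZ
Z/I-2 un ·: zz
Z/II-1 ? I-1×I-2: zz|Zz
Z/II-2 aff ·: Zz|ZZ
Z/III-1 aff II-1×II-2: Zz|ZZ
Z/III-2 un ·: zz
Z/IV-1 aff III-2×III-1: Zz
⇒ Z over [I-1,I-2,II-1,II-2,III-1,III-2,IV-1]: 10 consistent

II-1 ∈ {Cc Zz, Cc zz}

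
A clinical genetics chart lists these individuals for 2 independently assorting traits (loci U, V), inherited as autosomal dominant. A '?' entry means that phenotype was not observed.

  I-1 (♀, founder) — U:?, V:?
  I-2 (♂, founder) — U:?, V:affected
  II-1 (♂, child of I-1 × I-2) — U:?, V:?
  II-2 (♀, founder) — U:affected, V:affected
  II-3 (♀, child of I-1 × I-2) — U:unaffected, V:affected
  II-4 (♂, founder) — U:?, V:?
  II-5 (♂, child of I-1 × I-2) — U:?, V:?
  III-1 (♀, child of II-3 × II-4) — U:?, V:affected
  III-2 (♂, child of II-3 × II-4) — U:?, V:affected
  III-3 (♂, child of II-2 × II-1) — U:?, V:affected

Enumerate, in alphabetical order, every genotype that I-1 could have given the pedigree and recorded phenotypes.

U/I-1 ? ·: uu|Uu
U/I-2 ? ·: uu|Uu
U/II-1 ? I-1×I-2: uu|Uu|UU
U/II-2 aff ·: Uu|UU
U/II-3 un I-1×I-2: uu
U/II-4 ? ·: uu|Uu|UU
U/II-5 ? I-1×I-2: uu|Uu|UU
U/III-1 ? II-3×II-4: uu|Uu
U/III-2 ? II-3×II-4: uu|Uu
U/III-3 ? II-2×II-1: uu|Uu|UU
⇒ U over [I-1,I-2,II-1,II-2,II-3,II-4,II-5,III-1,III-2,III-3]: 408 consistent
V/I-1 ? ·: vv|Vv|VV
V/I-2 aff ·: Vv|VV
V/II-1 ? I-1×I-2: vv|Vv|VV
V/II-2 aff ·: Vv|VV
V/II-3 aff I-1×I-2: Vv|VV
V/II-4 ? ·: vv|Vv|VV
V/II-5 ? I-1×I-2: vv|Vv|VV
V/III-1 aff II-3×II-4: Vv|VV
V/III-2 aff II-3×II-4: Vv|VV
V/III-3 aff II-2×II-1: Vv|VV
⇒ V over [I-1,I-2,II-1,II-2,II-3,II-4,II-5,III-1,III-2,III-3]: 987 consistent

I-1 ∈ {Uu VV, Uu Vv, Uu vv, uu VV, uu Vv, uu vv}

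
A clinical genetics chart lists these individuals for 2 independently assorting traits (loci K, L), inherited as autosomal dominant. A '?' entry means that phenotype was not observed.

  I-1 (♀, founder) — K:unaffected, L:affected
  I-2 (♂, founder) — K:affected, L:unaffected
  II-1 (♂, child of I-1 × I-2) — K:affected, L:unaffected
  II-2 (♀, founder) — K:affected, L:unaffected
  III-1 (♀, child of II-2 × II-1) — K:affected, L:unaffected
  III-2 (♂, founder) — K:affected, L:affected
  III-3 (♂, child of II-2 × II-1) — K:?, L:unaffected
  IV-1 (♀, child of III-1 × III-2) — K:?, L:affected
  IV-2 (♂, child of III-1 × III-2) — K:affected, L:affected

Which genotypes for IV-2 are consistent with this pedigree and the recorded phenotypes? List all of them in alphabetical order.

IV-2 ∈ {KK Ll, Kk Ll}

K/I-1 un ·: kk
K/I-2 aff ·: Kk|KK
K/II-1 aff I-1×I-2: Kk
K/II-2 aff ·: Kk|KK
K/III-1 aff II-2×II-1: Kk|KK
K/III-2 aff ·: Kk|KK
K/III-3 ? II-2×II-1: kk|Kk|KK
K/IV-1 ? III-1×III-2: kk|Kk|KK
K/IV-2 aff III-1×III-2: Kk|KK
⇒ K over [I-1,I-2,II-1,II-2,III-1,III-2,III-3,IV-1,IV-2]: 150 consistent
L/I-1 aff ·: Ll
L/I-2 un ·: ll
L/II-1 un I-1×I-2: ll
L/II-2 un ·: ll
L/III-1 un II-2×II-1: ll
L/III-2 aff ·: Ll|LL
L/III-3 un II-2×II-1: ll
L/IV-1 aff III-1×III-2: Ll
L/IV-2 aff III-1×III-2: Ll
⇒ L over [I-1,I-2,II-1,II-2,III-1,III-2,III-3,IV-1,IV-2]: 2 consistent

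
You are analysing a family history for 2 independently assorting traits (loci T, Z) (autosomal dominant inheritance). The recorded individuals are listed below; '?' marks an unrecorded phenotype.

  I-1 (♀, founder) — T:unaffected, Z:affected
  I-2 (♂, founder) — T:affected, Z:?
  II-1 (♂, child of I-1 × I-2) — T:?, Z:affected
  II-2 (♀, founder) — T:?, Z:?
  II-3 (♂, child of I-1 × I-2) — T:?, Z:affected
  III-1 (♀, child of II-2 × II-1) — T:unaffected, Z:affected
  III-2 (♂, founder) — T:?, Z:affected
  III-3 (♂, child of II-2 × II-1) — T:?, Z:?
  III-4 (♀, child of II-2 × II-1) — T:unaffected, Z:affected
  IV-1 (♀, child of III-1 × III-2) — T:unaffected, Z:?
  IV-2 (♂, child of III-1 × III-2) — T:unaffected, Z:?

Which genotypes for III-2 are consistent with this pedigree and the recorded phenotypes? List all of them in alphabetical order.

T/I-1 un ·: tt
T/I-2 aff ·: Tt|TT
T/II-1 ? I-1×I-2: tt|Tt
T/II-2 ? ·: tt|Tt
T/II-3 ? I-1×I-2: tt|Tt
T/III-1 un II-2×II-1: tt
T/III-2 ? ·: tt|Tt
T/III-3 ? II-2×II-1: tt|Tt|TT
T/III-4 un II-2×II-1: tt
T/IV-1 un III-1×III-2: tt
T/IV-2 un III-1×III-2: tt
⇒ T over [I-1,I-2,II-1,II-2,II-3,III-1,III-2,III-3,III-4,IV-1,IV-2]: 42 consistent
Z/I-1 aff ·: Zz|ZZ
Z/I-2 ? ·: zz|Zz|ZZ
Z/II-1 aff I-1×I-2: Zz|ZZ
Z/II-2 ? ·: zz|Zz|ZZ
Z/II-3 aff I-1×I-2: Zz|ZZ
Z/III-1 aff II-2×II-1: Zz|ZZ
Z/III-2 aff ·: Zz|ZZ
Z/III-3 ? II-2×II-1: zz|Zz|ZZ
Z/III-4 aff II-2×II-1: Zz|ZZ
Z/IV-1 ? III-1×III-2: zz|Zz|ZZ
Z/IV-2 ? III-1×III-2: zz|Zz|ZZ
⇒ Z over [I-1,I-2,II-1,II-2,II-3,III-1,III-2,III-3,III-4,IV-1,IV-2]: 2278 consistent

III-2 ∈ {Tt ZZ, Tt Zz, tt ZZ, tt Zz}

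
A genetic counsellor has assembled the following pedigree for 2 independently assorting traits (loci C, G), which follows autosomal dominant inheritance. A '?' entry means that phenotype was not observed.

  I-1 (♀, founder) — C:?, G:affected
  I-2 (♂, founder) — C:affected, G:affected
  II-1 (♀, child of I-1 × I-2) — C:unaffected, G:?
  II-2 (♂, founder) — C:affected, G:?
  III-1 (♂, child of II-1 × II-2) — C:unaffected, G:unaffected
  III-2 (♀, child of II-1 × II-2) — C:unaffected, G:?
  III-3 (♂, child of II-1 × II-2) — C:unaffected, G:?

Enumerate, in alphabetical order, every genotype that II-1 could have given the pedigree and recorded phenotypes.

C/I-1 ? ·: cc|Cc
C/I-2 aff ·: Cc
C/II-1 un I-1×I-2: cc
C/II-2 aff ·: Cc
C/III-1 un II-1×II-2: cc
C/III-2 un II-1×II-2: cc
C/III-3 un II-1×II-2: cc
⇒ C over [I-1,I-2,II-1,II-2,III-1,III-2,III-3]: 2 consistent
G/I-1 aff ·: Gg|GG
G/I-2 aff ·: Gg|GG
G/II-1 ? I-1×I-2: gg|Gg
G/II-2 ? ·: gg|Gg
G/III-1 un II-1×II-2: gg
G/III-2 ? II-1×II-2: gg|Gg|GG
G/III-3 ? II-1×II-2: gg|Gg|GG
⇒ G over [I-1,I-2,II-1,II-2,III-1,III-2,III-3]: 44 consistent

II-1 ∈ {cc Gg, cc gg}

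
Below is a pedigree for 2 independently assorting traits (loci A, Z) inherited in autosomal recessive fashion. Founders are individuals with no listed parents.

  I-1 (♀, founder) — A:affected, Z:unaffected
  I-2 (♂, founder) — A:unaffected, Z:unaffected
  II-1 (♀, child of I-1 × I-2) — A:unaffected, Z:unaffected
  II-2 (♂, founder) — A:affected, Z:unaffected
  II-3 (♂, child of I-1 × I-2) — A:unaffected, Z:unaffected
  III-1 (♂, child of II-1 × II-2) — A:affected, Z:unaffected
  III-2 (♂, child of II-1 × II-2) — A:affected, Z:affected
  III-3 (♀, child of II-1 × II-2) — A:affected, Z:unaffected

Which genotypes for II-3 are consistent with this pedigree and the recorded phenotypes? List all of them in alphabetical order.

A/I-1 aff ·: aa
A/I-2 un ·: AA|Aa
A/II-1 un I-1×I-2: Aa
A/II-2 aff ·: aa
A/II-3 un I-1×I-2: Aa
A/III-1 aff II-1×II-2: aa
A/III-2 aff II-1×II-2: aa
A/III-3 aff II-1×II-2: aa
⇒ A over [I-1,I-2,II-1,II-2,II-3,III-1,III-2,III-3]: 2 consistent
Z/I-1 un ·: ZZ|Zz
Z/I-2 un ·: ZZ|Zz
Z/II-1 un I-1×I-2: Zz
Z/II-2 un ·: Zz
Z/II-3 un I-1×I-2: ZZ|Zz
Z/III-1 un II-1×II-2: ZZ|Zz
Z/III-2 aff II-1×II-2: zz
Z/III-3 un II-1×II-2: ZZ|Zz
⇒ Z over [I-1,I-2,II-1,II-2,II-3,III-1,III-2,III-3]: 24 consistent

II-3 ∈ {Aa ZZ, Aa Zz}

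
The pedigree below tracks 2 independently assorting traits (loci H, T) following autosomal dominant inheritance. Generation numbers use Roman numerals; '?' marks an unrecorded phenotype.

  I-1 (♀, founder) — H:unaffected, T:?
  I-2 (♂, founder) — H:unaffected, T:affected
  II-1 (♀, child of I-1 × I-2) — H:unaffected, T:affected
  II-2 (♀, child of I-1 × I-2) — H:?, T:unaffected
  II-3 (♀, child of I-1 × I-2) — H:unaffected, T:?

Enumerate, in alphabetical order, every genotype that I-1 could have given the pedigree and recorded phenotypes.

I-1 ∈ {hh Tt, hh tt}

H/I-1 un ·: hh
H/I-2 un ·: hh
H/II-1 un I-1×I-2: hh
H/II-2 ? I-1×I-2: hh
H/II-3 un I-1×I-2: hh
⇒ H over [I-1,I-2,II-1,II-2,II-3]: 1 consistent
T/I-1 ? ·: tt|Tt
T/I-2 aff ·: Tt
T/II-1 aff I-1×I-2: Tt|TT
T/II-2 un I-1×I-2: tt
T/II-3 ? I-1×I-2: tt|Tt|TT
⇒ T over [I-1,I-2,II-1,II-2,II-3]: 8 consistent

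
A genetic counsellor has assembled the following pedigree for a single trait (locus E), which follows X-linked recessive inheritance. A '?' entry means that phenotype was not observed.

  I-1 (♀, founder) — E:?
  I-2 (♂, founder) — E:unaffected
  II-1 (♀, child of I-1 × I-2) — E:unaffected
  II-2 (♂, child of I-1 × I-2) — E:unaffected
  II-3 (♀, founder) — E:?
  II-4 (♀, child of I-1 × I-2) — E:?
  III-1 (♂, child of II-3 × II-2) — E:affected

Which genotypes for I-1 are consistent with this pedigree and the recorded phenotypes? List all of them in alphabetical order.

E/I-1 ? ·: X^EX^E|X^EX^e
E/I-2 un ·: X^EY
E/II-1 un I-1×I-2: X^EX^E|X^EX^e
E/II-2 un I-1×I-2: X^EY
E/II-3 ? ·: X^EX^e|X^eX^e
E/II-4 ? I-1×I-2: X^EX^E|X^EX^e
E/III-1 aff II-3×II-2: X^eY
⇒ E over [I-1,I-2,II-1,II-2,II-3,II-4,III-1]: 10 consistent

I-1 ∈ {X^EX^E, X^EX^e}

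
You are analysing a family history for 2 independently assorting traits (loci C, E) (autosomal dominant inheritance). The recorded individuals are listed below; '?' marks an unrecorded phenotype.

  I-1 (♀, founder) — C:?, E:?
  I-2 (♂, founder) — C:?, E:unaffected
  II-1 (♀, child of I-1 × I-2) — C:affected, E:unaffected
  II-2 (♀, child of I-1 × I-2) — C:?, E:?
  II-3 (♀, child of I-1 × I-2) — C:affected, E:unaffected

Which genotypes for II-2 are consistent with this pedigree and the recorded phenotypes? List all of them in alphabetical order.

C/I-1 ? ·: cc|Cc|CC
C/I-2 ? ·: cc|Cc|CC
C/II-1 aff I-1×I-2: Cc|CC
C/II-2 ? I-1×I-2: cc|Cc|CC
C/II-3 aff I-1×I-2: Cc|CC
⇒ C over [I-1,I-2,II-1,II-2,II-3]: 35 consistent
E/I-1 ? ·: ee|Ee
E/I-2 un ·: ee
E/II-1 un I-1×I-2: ee
E/II-2 ? I-1×I-2: ee|Ee
E/II-3 un I-1×I-2: ee
⇒ E over [I-1,I-2,II-1,II-2,II-3]: 3 consistent

II-2 ∈ {CC Ee, CC ee, Cc Ee, Cc ee, cc Ee, cc ee}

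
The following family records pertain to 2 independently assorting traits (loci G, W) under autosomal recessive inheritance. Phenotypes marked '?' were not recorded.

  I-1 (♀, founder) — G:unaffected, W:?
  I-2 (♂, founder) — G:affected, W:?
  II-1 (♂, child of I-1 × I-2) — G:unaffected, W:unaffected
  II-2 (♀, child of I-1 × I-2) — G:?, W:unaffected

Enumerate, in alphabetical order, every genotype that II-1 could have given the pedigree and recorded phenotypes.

G/I-1 un ·: GG|Gg
G/I-2 aff ·: gg
G/II-1 un I-1×I-2: Gg
G/II-2 ? I-1×I-2: Gg|gg
⇒ G over [I-1,I-2,II-1,II-2]: 3 consistent
W/I-1 ? ·: WW|Ww|ww
W/I-2 ? ·: WW|Ww|ww
W/II-1 un I-1×I-2: WW|Ww
W/II-2 un I-1×I-2: WW|Ww
⇒ W over [I-1,I-2,II-1,II-2]: 17 consistent

II-1 ∈ {Gg WW, Gg Ww}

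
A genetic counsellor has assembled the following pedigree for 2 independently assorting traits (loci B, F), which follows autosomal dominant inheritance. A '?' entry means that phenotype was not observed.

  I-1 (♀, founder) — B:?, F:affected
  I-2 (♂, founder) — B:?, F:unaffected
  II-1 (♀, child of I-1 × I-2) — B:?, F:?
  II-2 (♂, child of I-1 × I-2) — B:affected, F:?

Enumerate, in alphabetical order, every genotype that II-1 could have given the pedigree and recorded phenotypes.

II-1 ∈ {BB Ff, BB ff, Bb Ff, Bb ff, bb Ff, bb ff}

B/I-1 ? ·: bb|Bb|BB
B/I-2 ? ·: bb|Bb|BB
B/II-1 ? I-1×I-2: bb|Bb|BB
B/II-2 aff I-1×I-2: Bb|BB
⇒ B over [I-1,I-2,II-1,II-2]: 21 consistent
F/I-1 aff ·: Ff|FF
F/I-2 un ·: ff
F/II-1 ? I-1×I-2: ff|Ff
F/II-2 ? I-1×I-2: ff|Ff
⇒ F over [I-1,I-2,II-1,II-2]: 5 consistent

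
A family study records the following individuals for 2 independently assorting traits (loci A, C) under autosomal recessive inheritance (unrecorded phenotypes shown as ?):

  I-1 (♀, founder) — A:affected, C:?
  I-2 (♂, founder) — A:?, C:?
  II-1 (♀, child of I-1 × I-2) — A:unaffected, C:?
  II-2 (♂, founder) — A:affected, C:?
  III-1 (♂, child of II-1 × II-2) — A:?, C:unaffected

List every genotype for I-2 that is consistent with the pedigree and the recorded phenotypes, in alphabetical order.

A/I-1 aff ·: aa
A/I-2 ? ·: AA|Aa
A/II-1 un I-1×I-2: Aa
A/II-2 aff ·: aa
A/III-1 ? II-1×II-2: Aa|aa
⇒ A over [I-1,I-2,II-1,II-2,III-1]: 4 consistent
C/I-1 ? ·: CC|Cc|cc
C/I-2 ? ·: CC|Cc|cc
C/II-1 ? I-1×I-2: CC|Cc|cc
C/II-2 ? ·: CC|Cc|cc
C/III-1 un II-1×II-2: CC|Cc
⇒ C over [I-1,I-2,II-1,II-2,III-1]: 59 consistent

I-2 ∈ {AA CC, AA Cc, AA cc, Aa CC, Aa Cc, Aa cc}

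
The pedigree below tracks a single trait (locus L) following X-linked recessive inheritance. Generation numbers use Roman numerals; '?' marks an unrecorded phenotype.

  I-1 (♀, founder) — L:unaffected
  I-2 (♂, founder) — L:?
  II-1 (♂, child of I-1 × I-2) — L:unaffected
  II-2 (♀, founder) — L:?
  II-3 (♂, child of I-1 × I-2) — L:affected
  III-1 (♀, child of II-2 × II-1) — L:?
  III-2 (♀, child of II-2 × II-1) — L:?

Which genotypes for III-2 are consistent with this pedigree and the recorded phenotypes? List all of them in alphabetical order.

L/I-1 un ·: X^LX^l
L/I-2 ? ·: X^LY|X^lY
L/II-1 un I-1×I-2: X^LY
L/II-2 ? ·: X^LX^L|X^LX^l|X^lX^l
L/II-3 aff I-1×I-2: X^lY
L/III-1 ? II-2×II-1: X^LX^L|X^LX^l
L/III-2 ? II-2×II-1: X^LX^L|X^LX^l
⇒ L over [I-1,I-2,II-1,II-2,II-3,III-1,III-2]: 12 consistent

III-2 ∈ {X^LX^L, X^LX^l}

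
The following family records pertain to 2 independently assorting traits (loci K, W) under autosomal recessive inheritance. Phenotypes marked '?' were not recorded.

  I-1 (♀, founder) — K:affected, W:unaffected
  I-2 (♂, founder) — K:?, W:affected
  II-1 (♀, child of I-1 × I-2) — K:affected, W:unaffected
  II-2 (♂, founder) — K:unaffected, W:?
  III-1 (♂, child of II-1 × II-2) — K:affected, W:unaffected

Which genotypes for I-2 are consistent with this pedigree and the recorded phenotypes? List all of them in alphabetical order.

K/I-1 aff ·: kk
K/I-2 ? ·: Kk|kk
K/II-1 aff I-1×I-2: kk
K/II-2 un ·: Kk
K/III-1 aff II-1×II-2: kk
⇒ K over [I-1,I-2,II-1,II-2,III-1]: 2 consistent
W/I-1 un ·: WW|Ww
W/I-2 aff ·: ww
W/II-1 un I-1×I-2: Ww
W/II-2 ? ·: WW|Ww|ww
W/III-1 un II-1×II-2: WW|Ww
⇒ W over [I-1,I-2,II-1,II-2,III-1]: 10 consistent

I-2 ∈ {Kk ww, kk ww}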